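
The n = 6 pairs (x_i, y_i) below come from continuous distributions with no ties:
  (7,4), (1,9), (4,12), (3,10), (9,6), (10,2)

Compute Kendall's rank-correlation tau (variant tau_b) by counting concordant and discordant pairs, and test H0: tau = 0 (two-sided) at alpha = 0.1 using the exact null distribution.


Step 1: Enumerate the 15 unordered pairs (i,j) with i<j and classify each by sign(x_j-x_i) * sign(y_j-y_i).
  (1,2):dx=-6,dy=+5->D; (1,3):dx=-3,dy=+8->D; (1,4):dx=-4,dy=+6->D; (1,5):dx=+2,dy=+2->C
  (1,6):dx=+3,dy=-2->D; (2,3):dx=+3,dy=+3->C; (2,4):dx=+2,dy=+1->C; (2,5):dx=+8,dy=-3->D
  (2,6):dx=+9,dy=-7->D; (3,4):dx=-1,dy=-2->C; (3,5):dx=+5,dy=-6->D; (3,6):dx=+6,dy=-10->D
  (4,5):dx=+6,dy=-4->D; (4,6):dx=+7,dy=-8->D; (5,6):dx=+1,dy=-4->D
Step 2: C = 4, D = 11, total pairs = 15.
Step 3: tau = (C - D)/(n(n-1)/2) = (4 - 11)/15 = -0.466667.
Step 4: Exact two-sided p-value (enumerate n! = 720 permutations of y under H0): p = 0.272222.
Step 5: alpha = 0.1. fail to reject H0.

tau_b = -0.4667 (C=4, D=11), p = 0.272222, fail to reject H0.


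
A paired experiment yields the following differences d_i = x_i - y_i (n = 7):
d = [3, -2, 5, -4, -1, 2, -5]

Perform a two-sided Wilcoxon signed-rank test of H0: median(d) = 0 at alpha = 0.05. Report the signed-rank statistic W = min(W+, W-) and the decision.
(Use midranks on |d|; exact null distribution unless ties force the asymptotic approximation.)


Step 1: Drop any zero differences (none here) and take |d_i|.
|d| = [3, 2, 5, 4, 1, 2, 5]
Step 2: Midrank |d_i| (ties get averaged ranks).
ranks: |3|->4, |2|->2.5, |5|->6.5, |4|->5, |1|->1, |2|->2.5, |5|->6.5
Step 3: Attach original signs; sum ranks with positive sign and with negative sign.
W+ = 4 + 6.5 + 2.5 = 13
W- = 2.5 + 5 + 1 + 6.5 = 15
(Check: W+ + W- = 28 should equal n(n+1)/2 = 28.)
Step 4: Test statistic W = min(W+, W-) = 13.
Step 5: Ties in |d|, so use the tie-corrected normal approximation.
        E[W] = n(n+1)/4 = 7*8/4 = 14.
        Tie groups: |d|=2 (t=2), |d|=5 (t=2); sum(t^3 - t) = 12.
        Var[W] = n(n+1)(2n+1)/24 - sum(t^3-t)/48 = 840/24 - 12/48 = 34.75.
        z = (W - E[W]) / sqrt(Var[W]) = (13 - 14) / 5.8949 = -0.1696.
        Two-sided p = 2*Phi(z) = 0.865295.
Step 6: alpha = 0.05. fail to reject H0.

W+ = 13, W- = 15, W = min = 13, p = 0.865295, fail to reject H0.


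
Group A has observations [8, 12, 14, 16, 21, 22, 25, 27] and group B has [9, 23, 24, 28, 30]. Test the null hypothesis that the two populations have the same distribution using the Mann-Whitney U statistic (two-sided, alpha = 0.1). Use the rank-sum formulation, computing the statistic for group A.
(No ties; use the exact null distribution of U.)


Step 1: Combine and sort all 13 observations; assign midranks.
sorted (value, group): (8,X), (9,Y), (12,X), (14,X), (16,X), (21,X), (22,X), (23,Y), (24,Y), (25,X), (27,X), (28,Y), (30,Y)
ranks: 8->1, 9->2, 12->3, 14->4, 16->5, 21->6, 22->7, 23->8, 24->9, 25->10, 27->11, 28->12, 30->13
Step 2: Rank sum for X: R1 = 1 + 3 + 4 + 5 + 6 + 7 + 10 + 11 = 47.
Step 3: U_X = R1 - n1(n1+1)/2 = 47 - 8*9/2 = 47 - 36 = 11.
       U_Y = n1*n2 - U_X = 40 - 11 = 29.
Step 4: No ties, so the exact null distribution of U (based on enumerating the C(13,8) = 1287 equally likely rank assignments) gives the two-sided p-value.
Step 5: p-value = 0.222222; compare to alpha = 0.1. fail to reject H0.

U_X = 11, p = 0.222222, fail to reject H0 at alpha = 0.1.


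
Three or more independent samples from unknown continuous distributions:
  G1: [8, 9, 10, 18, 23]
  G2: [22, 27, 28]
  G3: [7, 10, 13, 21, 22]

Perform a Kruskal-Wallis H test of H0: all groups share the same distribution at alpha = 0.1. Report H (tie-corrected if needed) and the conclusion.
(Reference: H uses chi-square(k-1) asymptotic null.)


Step 1: Combine all N = 13 observations and assign midranks.
sorted (value, group, rank): (7,G3,1), (8,G1,2), (9,G1,3), (10,G1,4.5), (10,G3,4.5), (13,G3,6), (18,G1,7), (21,G3,8), (22,G2,9.5), (22,G3,9.5), (23,G1,11), (27,G2,12), (28,G2,13)
Step 2: Sum ranks within each group.
R_1 = 27.5 (n_1 = 5)
R_2 = 34.5 (n_2 = 3)
R_3 = 29 (n_3 = 5)
Step 3: H = 12/(N(N+1)) * sum(R_i^2/n_i) - 3(N+1)
     = 12/(13*14) * (27.5^2/5 + 34.5^2/3 + 29^2/5) - 3*14
     = 0.065934 * 716.2 - 42
     = 5.221978.
Step 4: Ties present; correction factor C = 1 - 12/(13^3 - 13) = 0.994505. Corrected H = 5.221978 / 0.994505 = 5.250829.
Step 5: Under H0, H ~ chi^2(2); p-value = 0.072410.
Step 6: alpha = 0.1. reject H0.

H = 5.2508, df = 2, p = 0.072410, reject H0.


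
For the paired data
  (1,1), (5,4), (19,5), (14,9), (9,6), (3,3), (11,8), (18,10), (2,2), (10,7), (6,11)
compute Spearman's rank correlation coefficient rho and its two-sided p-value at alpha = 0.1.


Step 1: Rank x and y separately (midranks; no ties here).
rank(x): 1->1, 5->4, 19->11, 14->9, 9->6, 3->3, 11->8, 18->10, 2->2, 10->7, 6->5
rank(y): 1->1, 4->4, 5->5, 9->9, 6->6, 3->3, 8->8, 10->10, 2->2, 7->7, 11->11
Step 2: d_i = R_x(i) - R_y(i); compute d_i^2.
  (1-1)^2=0, (4-4)^2=0, (11-5)^2=36, (9-9)^2=0, (6-6)^2=0, (3-3)^2=0, (8-8)^2=0, (10-10)^2=0, (2-2)^2=0, (7-7)^2=0, (5-11)^2=36
sum(d^2) = 72.
Step 3: rho = 1 - 6*72 / (11*(11^2 - 1)) = 1 - 432/1320 = 0.672727.
Step 4: Under H0, t = rho * sqrt((n-2)/(1-rho^2)) = 2.7277 ~ t(9).
Step 5: Two-sided p-value from the t-distribution with 9 df = 0.023313.
Step 6: alpha = 0.1. reject H0.

rho = 0.6727, p = 0.023313, reject H0 at alpha = 0.1.


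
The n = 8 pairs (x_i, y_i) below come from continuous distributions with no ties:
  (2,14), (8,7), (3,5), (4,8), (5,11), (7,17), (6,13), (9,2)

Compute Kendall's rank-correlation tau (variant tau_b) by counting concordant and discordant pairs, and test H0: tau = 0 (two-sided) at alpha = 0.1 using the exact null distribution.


Step 1: Enumerate the 28 unordered pairs (i,j) with i<j and classify each by sign(x_j-x_i) * sign(y_j-y_i).
  (1,2):dx=+6,dy=-7->D; (1,3):dx=+1,dy=-9->D; (1,4):dx=+2,dy=-6->D; (1,5):dx=+3,dy=-3->D
  (1,6):dx=+5,dy=+3->C; (1,7):dx=+4,dy=-1->D; (1,8):dx=+7,dy=-12->D; (2,3):dx=-5,dy=-2->C
  (2,4):dx=-4,dy=+1->D; (2,5):dx=-3,dy=+4->D; (2,6):dx=-1,dy=+10->D; (2,7):dx=-2,dy=+6->D
  (2,8):dx=+1,dy=-5->D; (3,4):dx=+1,dy=+3->C; (3,5):dx=+2,dy=+6->C; (3,6):dx=+4,dy=+12->C
  (3,7):dx=+3,dy=+8->C; (3,8):dx=+6,dy=-3->D; (4,5):dx=+1,dy=+3->C; (4,6):dx=+3,dy=+9->C
  (4,7):dx=+2,dy=+5->C; (4,8):dx=+5,dy=-6->D; (5,6):dx=+2,dy=+6->C; (5,7):dx=+1,dy=+2->C
  (5,8):dx=+4,dy=-9->D; (6,7):dx=-1,dy=-4->C; (6,8):dx=+2,dy=-15->D; (7,8):dx=+3,dy=-11->D
Step 2: C = 12, D = 16, total pairs = 28.
Step 3: tau = (C - D)/(n(n-1)/2) = (12 - 16)/28 = -0.142857.
Step 4: Exact two-sided p-value (enumerate n! = 40320 permutations of y under H0): p = 0.719544.
Step 5: alpha = 0.1. fail to reject H0.

tau_b = -0.1429 (C=12, D=16), p = 0.719544, fail to reject H0.


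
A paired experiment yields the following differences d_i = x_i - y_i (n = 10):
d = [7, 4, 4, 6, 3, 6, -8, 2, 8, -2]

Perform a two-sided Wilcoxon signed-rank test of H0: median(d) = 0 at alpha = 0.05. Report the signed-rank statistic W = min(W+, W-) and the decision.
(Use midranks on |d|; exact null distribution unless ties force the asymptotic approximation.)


Step 1: Drop any zero differences (none here) and take |d_i|.
|d| = [7, 4, 4, 6, 3, 6, 8, 2, 8, 2]
Step 2: Midrank |d_i| (ties get averaged ranks).
ranks: |7|->8, |4|->4.5, |4|->4.5, |6|->6.5, |3|->3, |6|->6.5, |8|->9.5, |2|->1.5, |8|->9.5, |2|->1.5
Step 3: Attach original signs; sum ranks with positive sign and with negative sign.
W+ = 8 + 4.5 + 4.5 + 6.5 + 3 + 6.5 + 1.5 + 9.5 = 44
W- = 9.5 + 1.5 = 11
(Check: W+ + W- = 55 should equal n(n+1)/2 = 55.)
Step 4: Test statistic W = min(W+, W-) = 11.
Step 5: Ties in |d|, so use the tie-corrected normal approximation.
        E[W] = n(n+1)/4 = 10*11/4 = 27.5.
        Tie groups: |d|=2 (t=2), |d|=4 (t=2), |d|=6 (t=2), |d|=8 (t=2); sum(t^3 - t) = 24.
        Var[W] = n(n+1)(2n+1)/24 - sum(t^3-t)/48 = 2310/24 - 24/48 = 95.75.
        z = (W - E[W]) / sqrt(Var[W]) = (11 - 27.5) / 9.7852 = -1.6862.
        Two-sided p = 2*Phi(z) = 0.091753.
Step 6: alpha = 0.05. fail to reject H0.

W+ = 44, W- = 11, W = min = 11, p = 0.091753, fail to reject H0.


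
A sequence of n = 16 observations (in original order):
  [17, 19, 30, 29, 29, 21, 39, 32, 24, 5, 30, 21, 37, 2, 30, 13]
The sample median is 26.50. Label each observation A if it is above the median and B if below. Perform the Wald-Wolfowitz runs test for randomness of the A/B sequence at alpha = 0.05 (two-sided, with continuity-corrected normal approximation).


Step 1: Compute median = 26.50; label A = above, B = below.
Labels in order: BBAAABAABBABABAB  (n_A = 8, n_B = 8)
Step 2: Count runs R = 11.
Step 3: Under H0 (random ordering), E[R] = 2*n_A*n_B/(n_A+n_B) + 1 = 2*8*8/16 + 1 = 9.0000.
        Var[R] = 2*n_A*n_B*(2*n_A*n_B - n_A - n_B) / ((n_A+n_B)^2 * (n_A+n_B-1)) = 14336/3840 = 3.7333.
        SD[R] = 1.9322.
Step 4: Continuity-corrected z = (R - 0.5 - E[R]) / SD[R] = (11 - 0.5 - 9.0000) / 1.9322 = 0.7763.
Step 5: Two-sided p-value via normal approximation = 2*(1 - Phi(|z|)) = 0.437558.
Step 6: alpha = 0.05. fail to reject H0.

R = 11, z = 0.7763, p = 0.437558, fail to reject H0.


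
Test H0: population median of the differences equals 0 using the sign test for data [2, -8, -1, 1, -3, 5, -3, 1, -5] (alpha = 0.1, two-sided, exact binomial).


Step 1: Discard zero differences. Original n = 9; n_eff = number of nonzero differences = 9.
Nonzero differences (with sign): +2, -8, -1, +1, -3, +5, -3, +1, -5
Step 2: Count signs: positive = 4, negative = 5.
Step 3: Under H0: P(positive) = 0.5, so the number of positives S ~ Bin(9, 0.5).
Step 4: Two-sided exact p-value = sum of Bin(9,0.5) probabilities at or below the observed probability = 1.000000.
Step 5: alpha = 0.1. fail to reject H0.

n_eff = 9, pos = 4, neg = 5, p = 1.000000, fail to reject H0.


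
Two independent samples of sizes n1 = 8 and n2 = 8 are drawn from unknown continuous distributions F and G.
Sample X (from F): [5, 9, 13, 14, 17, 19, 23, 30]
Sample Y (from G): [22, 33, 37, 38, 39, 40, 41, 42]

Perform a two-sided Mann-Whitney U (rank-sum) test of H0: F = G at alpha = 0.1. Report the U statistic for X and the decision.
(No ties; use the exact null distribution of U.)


Step 1: Combine and sort all 16 observations; assign midranks.
sorted (value, group): (5,X), (9,X), (13,X), (14,X), (17,X), (19,X), (22,Y), (23,X), (30,X), (33,Y), (37,Y), (38,Y), (39,Y), (40,Y), (41,Y), (42,Y)
ranks: 5->1, 9->2, 13->3, 14->4, 17->5, 19->6, 22->7, 23->8, 30->9, 33->10, 37->11, 38->12, 39->13, 40->14, 41->15, 42->16
Step 2: Rank sum for X: R1 = 1 + 2 + 3 + 4 + 5 + 6 + 8 + 9 = 38.
Step 3: U_X = R1 - n1(n1+1)/2 = 38 - 8*9/2 = 38 - 36 = 2.
       U_Y = n1*n2 - U_X = 64 - 2 = 62.
Step 4: No ties, so the exact null distribution of U (based on enumerating the C(16,8) = 12870 equally likely rank assignments) gives the two-sided p-value.
Step 5: p-value = 0.000622; compare to alpha = 0.1. reject H0.

U_X = 2, p = 0.000622, reject H0 at alpha = 0.1.


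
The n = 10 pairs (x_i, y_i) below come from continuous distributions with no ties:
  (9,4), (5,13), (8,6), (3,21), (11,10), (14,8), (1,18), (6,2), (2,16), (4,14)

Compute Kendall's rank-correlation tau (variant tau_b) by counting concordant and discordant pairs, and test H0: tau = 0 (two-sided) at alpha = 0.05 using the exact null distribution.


Step 1: Enumerate the 45 unordered pairs (i,j) with i<j and classify each by sign(x_j-x_i) * sign(y_j-y_i).
  (1,2):dx=-4,dy=+9->D; (1,3):dx=-1,dy=+2->D; (1,4):dx=-6,dy=+17->D; (1,5):dx=+2,dy=+6->C
  (1,6):dx=+5,dy=+4->C; (1,7):dx=-8,dy=+14->D; (1,8):dx=-3,dy=-2->C; (1,9):dx=-7,dy=+12->D
  (1,10):dx=-5,dy=+10->D; (2,3):dx=+3,dy=-7->D; (2,4):dx=-2,dy=+8->D; (2,5):dx=+6,dy=-3->D
  (2,6):dx=+9,dy=-5->D; (2,7):dx=-4,dy=+5->D; (2,8):dx=+1,dy=-11->D; (2,9):dx=-3,dy=+3->D
  (2,10):dx=-1,dy=+1->D; (3,4):dx=-5,dy=+15->D; (3,5):dx=+3,dy=+4->C; (3,6):dx=+6,dy=+2->C
  (3,7):dx=-7,dy=+12->D; (3,8):dx=-2,dy=-4->C; (3,9):dx=-6,dy=+10->D; (3,10):dx=-4,dy=+8->D
  (4,5):dx=+8,dy=-11->D; (4,6):dx=+11,dy=-13->D; (4,7):dx=-2,dy=-3->C; (4,8):dx=+3,dy=-19->D
  (4,9):dx=-1,dy=-5->C; (4,10):dx=+1,dy=-7->D; (5,6):dx=+3,dy=-2->D; (5,7):dx=-10,dy=+8->D
  (5,8):dx=-5,dy=-8->C; (5,9):dx=-9,dy=+6->D; (5,10):dx=-7,dy=+4->D; (6,7):dx=-13,dy=+10->D
  (6,8):dx=-8,dy=-6->C; (6,9):dx=-12,dy=+8->D; (6,10):dx=-10,dy=+6->D; (7,8):dx=+5,dy=-16->D
  (7,9):dx=+1,dy=-2->D; (7,10):dx=+3,dy=-4->D; (8,9):dx=-4,dy=+14->D; (8,10):dx=-2,dy=+12->D
  (9,10):dx=+2,dy=-2->D
Step 2: C = 10, D = 35, total pairs = 45.
Step 3: tau = (C - D)/(n(n-1)/2) = (10 - 35)/45 = -0.555556.
Step 4: Exact two-sided p-value (enumerate n! = 3628800 permutations of y under H0): p = 0.028609.
Step 5: alpha = 0.05. reject H0.

tau_b = -0.5556 (C=10, D=35), p = 0.028609, reject H0.


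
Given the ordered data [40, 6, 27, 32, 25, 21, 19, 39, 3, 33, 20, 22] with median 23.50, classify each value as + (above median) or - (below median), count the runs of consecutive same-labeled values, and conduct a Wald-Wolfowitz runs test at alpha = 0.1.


Step 1: Compute median = 23.50; label A = above, B = below.
Labels in order: ABAAABBABABB  (n_A = 6, n_B = 6)
Step 2: Count runs R = 8.
Step 3: Under H0 (random ordering), E[R] = 2*n_A*n_B/(n_A+n_B) + 1 = 2*6*6/12 + 1 = 7.0000.
        Var[R] = 2*n_A*n_B*(2*n_A*n_B - n_A - n_B) / ((n_A+n_B)^2 * (n_A+n_B-1)) = 4320/1584 = 2.7273.
        SD[R] = 1.6514.
Step 4: Continuity-corrected z = (R - 0.5 - E[R]) / SD[R] = (8 - 0.5 - 7.0000) / 1.6514 = 0.3028.
Step 5: Two-sided p-value via normal approximation = 2*(1 - Phi(|z|)) = 0.762069.
Step 6: alpha = 0.1. fail to reject H0.

R = 8, z = 0.3028, p = 0.762069, fail to reject H0.


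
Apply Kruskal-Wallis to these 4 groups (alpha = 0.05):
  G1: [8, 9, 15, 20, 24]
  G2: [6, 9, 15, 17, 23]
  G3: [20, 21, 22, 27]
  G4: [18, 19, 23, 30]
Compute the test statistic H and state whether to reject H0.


Step 1: Combine all N = 18 observations and assign midranks.
sorted (value, group, rank): (6,G2,1), (8,G1,2), (9,G1,3.5), (9,G2,3.5), (15,G1,5.5), (15,G2,5.5), (17,G2,7), (18,G4,8), (19,G4,9), (20,G1,10.5), (20,G3,10.5), (21,G3,12), (22,G3,13), (23,G2,14.5), (23,G4,14.5), (24,G1,16), (27,G3,17), (30,G4,18)
Step 2: Sum ranks within each group.
R_1 = 37.5 (n_1 = 5)
R_2 = 31.5 (n_2 = 5)
R_3 = 52.5 (n_3 = 4)
R_4 = 49.5 (n_4 = 4)
Step 3: H = 12/(N(N+1)) * sum(R_i^2/n_i) - 3(N+1)
     = 12/(18*19) * (37.5^2/5 + 31.5^2/5 + 52.5^2/4 + 49.5^2/4) - 3*19
     = 0.035088 * 1781.33 - 57
     = 5.502632.
Step 4: Ties present; correction factor C = 1 - 24/(18^3 - 18) = 0.995872. Corrected H = 5.502632 / 0.995872 = 5.525440.
Step 5: Under H0, H ~ chi^2(3); p-value = 0.137125.
Step 6: alpha = 0.05. fail to reject H0.

H = 5.5254, df = 3, p = 0.137125, fail to reject H0.


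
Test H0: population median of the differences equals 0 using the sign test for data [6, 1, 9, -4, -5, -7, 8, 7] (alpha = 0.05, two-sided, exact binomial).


Step 1: Discard zero differences. Original n = 8; n_eff = number of nonzero differences = 8.
Nonzero differences (with sign): +6, +1, +9, -4, -5, -7, +8, +7
Step 2: Count signs: positive = 5, negative = 3.
Step 3: Under H0: P(positive) = 0.5, so the number of positives S ~ Bin(8, 0.5).
Step 4: Two-sided exact p-value = sum of Bin(8,0.5) probabilities at or below the observed probability = 0.726562.
Step 5: alpha = 0.05. fail to reject H0.

n_eff = 8, pos = 5, neg = 3, p = 0.726562, fail to reject H0.


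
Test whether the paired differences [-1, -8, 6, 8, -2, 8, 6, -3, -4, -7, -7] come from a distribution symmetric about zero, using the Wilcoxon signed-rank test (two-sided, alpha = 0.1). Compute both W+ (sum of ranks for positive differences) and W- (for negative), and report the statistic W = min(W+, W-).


Step 1: Drop any zero differences (none here) and take |d_i|.
|d| = [1, 8, 6, 8, 2, 8, 6, 3, 4, 7, 7]
Step 2: Midrank |d_i| (ties get averaged ranks).
ranks: |1|->1, |8|->10, |6|->5.5, |8|->10, |2|->2, |8|->10, |6|->5.5, |3|->3, |4|->4, |7|->7.5, |7|->7.5
Step 3: Attach original signs; sum ranks with positive sign and with negative sign.
W+ = 5.5 + 10 + 10 + 5.5 = 31
W- = 1 + 10 + 2 + 3 + 4 + 7.5 + 7.5 = 35
(Check: W+ + W- = 66 should equal n(n+1)/2 = 66.)
Step 4: Test statistic W = min(W+, W-) = 31.
Step 5: Ties in |d|, so use the tie-corrected normal approximation.
        E[W] = n(n+1)/4 = 11*12/4 = 33.
        Tie groups: |d|=6 (t=2), |d|=7 (t=2), |d|=8 (t=3); sum(t^3 - t) = 36.
        Var[W] = n(n+1)(2n+1)/24 - sum(t^3-t)/48 = 3036/24 - 36/48 = 125.75.
        z = (W - E[W]) / sqrt(Var[W]) = (31 - 33) / 11.2138 = -0.1784.
        Two-sided p = 2*Phi(z) = 0.858447.
Step 6: alpha = 0.1. fail to reject H0.

W+ = 31, W- = 35, W = min = 31, p = 0.858447, fail to reject H0.


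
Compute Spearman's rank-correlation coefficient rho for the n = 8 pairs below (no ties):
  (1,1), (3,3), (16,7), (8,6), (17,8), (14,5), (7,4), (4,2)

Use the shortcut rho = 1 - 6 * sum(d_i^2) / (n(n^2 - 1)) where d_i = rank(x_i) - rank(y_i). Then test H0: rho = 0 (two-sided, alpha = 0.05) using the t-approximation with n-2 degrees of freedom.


Step 1: Rank x and y separately (midranks; no ties here).
rank(x): 1->1, 3->2, 16->7, 8->5, 17->8, 14->6, 7->4, 4->3
rank(y): 1->1, 3->3, 7->7, 6->6, 8->8, 5->5, 4->4, 2->2
Step 2: d_i = R_x(i) - R_y(i); compute d_i^2.
  (1-1)^2=0, (2-3)^2=1, (7-7)^2=0, (5-6)^2=1, (8-8)^2=0, (6-5)^2=1, (4-4)^2=0, (3-2)^2=1
sum(d^2) = 4.
Step 3: rho = 1 - 6*4 / (8*(8^2 - 1)) = 1 - 24/504 = 0.952381.
Step 4: Under H0, t = rho * sqrt((n-2)/(1-rho^2)) = 7.6509 ~ t(6).
Step 5: Two-sided p-value from the t-distribution with 6 df = 0.000260.
Step 6: alpha = 0.05. reject H0.

rho = 0.9524, p = 0.000260, reject H0 at alpha = 0.05.


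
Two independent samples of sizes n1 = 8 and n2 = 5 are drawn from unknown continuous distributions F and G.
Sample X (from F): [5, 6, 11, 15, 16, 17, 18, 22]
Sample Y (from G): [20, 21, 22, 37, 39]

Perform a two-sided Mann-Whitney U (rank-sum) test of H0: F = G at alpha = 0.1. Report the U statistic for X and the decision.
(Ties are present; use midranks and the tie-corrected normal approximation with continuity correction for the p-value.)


Step 1: Combine and sort all 13 observations; assign midranks.
sorted (value, group): (5,X), (6,X), (11,X), (15,X), (16,X), (17,X), (18,X), (20,Y), (21,Y), (22,X), (22,Y), (37,Y), (39,Y)
ranks: 5->1, 6->2, 11->3, 15->4, 16->5, 17->6, 18->7, 20->8, 21->9, 22->10.5, 22->10.5, 37->12, 39->13
Step 2: Rank sum for X: R1 = 1 + 2 + 3 + 4 + 5 + 6 + 7 + 10.5 = 38.5.
Step 3: U_X = R1 - n1(n1+1)/2 = 38.5 - 8*9/2 = 38.5 - 36 = 2.5.
       U_Y = n1*n2 - U_X = 40 - 2.5 = 37.5.
Step 4: Ties are present, so use the tie-corrected normal approximation (with continuity correction) for the p-value.
Step 5: p-value = 0.012704; compare to alpha = 0.1. reject H0.

U_X = 2.5, p = 0.012704, reject H0 at alpha = 0.1.


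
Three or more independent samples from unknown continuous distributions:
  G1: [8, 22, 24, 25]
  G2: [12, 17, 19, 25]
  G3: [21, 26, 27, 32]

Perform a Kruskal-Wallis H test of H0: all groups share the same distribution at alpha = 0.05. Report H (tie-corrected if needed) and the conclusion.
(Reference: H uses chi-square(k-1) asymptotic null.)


Step 1: Combine all N = 12 observations and assign midranks.
sorted (value, group, rank): (8,G1,1), (12,G2,2), (17,G2,3), (19,G2,4), (21,G3,5), (22,G1,6), (24,G1,7), (25,G1,8.5), (25,G2,8.5), (26,G3,10), (27,G3,11), (32,G3,12)
Step 2: Sum ranks within each group.
R_1 = 22.5 (n_1 = 4)
R_2 = 17.5 (n_2 = 4)
R_3 = 38 (n_3 = 4)
Step 3: H = 12/(N(N+1)) * sum(R_i^2/n_i) - 3(N+1)
     = 12/(12*13) * (22.5^2/4 + 17.5^2/4 + 38^2/4) - 3*13
     = 0.076923 * 564.125 - 39
     = 4.394231.
Step 4: Ties present; correction factor C = 1 - 6/(12^3 - 12) = 0.996503. Corrected H = 4.394231 / 0.996503 = 4.409649.
Step 5: Under H0, H ~ chi^2(2); p-value = 0.110270.
Step 6: alpha = 0.05. fail to reject H0.

H = 4.4096, df = 2, p = 0.110270, fail to reject H0.


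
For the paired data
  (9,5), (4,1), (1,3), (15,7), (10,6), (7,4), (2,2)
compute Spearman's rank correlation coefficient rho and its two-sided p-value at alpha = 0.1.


Step 1: Rank x and y separately (midranks; no ties here).
rank(x): 9->5, 4->3, 1->1, 15->7, 10->6, 7->4, 2->2
rank(y): 5->5, 1->1, 3->3, 7->7, 6->6, 4->4, 2->2
Step 2: d_i = R_x(i) - R_y(i); compute d_i^2.
  (5-5)^2=0, (3-1)^2=4, (1-3)^2=4, (7-7)^2=0, (6-6)^2=0, (4-4)^2=0, (2-2)^2=0
sum(d^2) = 8.
Step 3: rho = 1 - 6*8 / (7*(7^2 - 1)) = 1 - 48/336 = 0.857143.
Step 4: Under H0, t = rho * sqrt((n-2)/(1-rho^2)) = 3.7210 ~ t(5).
Step 5: Two-sided p-value from the t-distribution with 5 df = 0.013697.
Step 6: alpha = 0.1. reject H0.

rho = 0.8571, p = 0.013697, reject H0 at alpha = 0.1.


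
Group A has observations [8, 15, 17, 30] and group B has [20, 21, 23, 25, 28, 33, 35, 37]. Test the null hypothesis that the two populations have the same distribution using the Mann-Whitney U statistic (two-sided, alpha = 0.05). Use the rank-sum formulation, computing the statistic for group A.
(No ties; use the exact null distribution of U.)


Step 1: Combine and sort all 12 observations; assign midranks.
sorted (value, group): (8,X), (15,X), (17,X), (20,Y), (21,Y), (23,Y), (25,Y), (28,Y), (30,X), (33,Y), (35,Y), (37,Y)
ranks: 8->1, 15->2, 17->3, 20->4, 21->5, 23->6, 25->7, 28->8, 30->9, 33->10, 35->11, 37->12
Step 2: Rank sum for X: R1 = 1 + 2 + 3 + 9 = 15.
Step 3: U_X = R1 - n1(n1+1)/2 = 15 - 4*5/2 = 15 - 10 = 5.
       U_Y = n1*n2 - U_X = 32 - 5 = 27.
Step 4: No ties, so the exact null distribution of U (based on enumerating the C(12,4) = 495 equally likely rank assignments) gives the two-sided p-value.
Step 5: p-value = 0.072727; compare to alpha = 0.05. fail to reject H0.

U_X = 5, p = 0.072727, fail to reject H0 at alpha = 0.05.


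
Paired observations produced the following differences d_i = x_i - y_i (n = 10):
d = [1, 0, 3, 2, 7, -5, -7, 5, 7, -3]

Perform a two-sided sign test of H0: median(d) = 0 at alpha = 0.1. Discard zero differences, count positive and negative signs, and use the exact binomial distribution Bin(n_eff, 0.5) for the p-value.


Step 1: Discard zero differences. Original n = 10; n_eff = number of nonzero differences = 9.
Nonzero differences (with sign): +1, +3, +2, +7, -5, -7, +5, +7, -3
Step 2: Count signs: positive = 6, negative = 3.
Step 3: Under H0: P(positive) = 0.5, so the number of positives S ~ Bin(9, 0.5).
Step 4: Two-sided exact p-value = sum of Bin(9,0.5) probabilities at or below the observed probability = 0.507812.
Step 5: alpha = 0.1. fail to reject H0.

n_eff = 9, pos = 6, neg = 3, p = 0.507812, fail to reject H0.


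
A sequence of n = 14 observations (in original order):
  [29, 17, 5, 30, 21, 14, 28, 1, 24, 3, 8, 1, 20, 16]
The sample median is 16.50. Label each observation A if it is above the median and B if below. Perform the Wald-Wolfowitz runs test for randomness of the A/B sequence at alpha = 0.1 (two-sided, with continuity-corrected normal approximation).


Step 1: Compute median = 16.50; label A = above, B = below.
Labels in order: AABAABABABBBAB  (n_A = 7, n_B = 7)
Step 2: Count runs R = 10.
Step 3: Under H0 (random ordering), E[R] = 2*n_A*n_B/(n_A+n_B) + 1 = 2*7*7/14 + 1 = 8.0000.
        Var[R] = 2*n_A*n_B*(2*n_A*n_B - n_A - n_B) / ((n_A+n_B)^2 * (n_A+n_B-1)) = 8232/2548 = 3.2308.
        SD[R] = 1.7974.
Step 4: Continuity-corrected z = (R - 0.5 - E[R]) / SD[R] = (10 - 0.5 - 8.0000) / 1.7974 = 0.8345.
Step 5: Two-sided p-value via normal approximation = 2*(1 - Phi(|z|)) = 0.403986.
Step 6: alpha = 0.1. fail to reject H0.

R = 10, z = 0.8345, p = 0.403986, fail to reject H0.


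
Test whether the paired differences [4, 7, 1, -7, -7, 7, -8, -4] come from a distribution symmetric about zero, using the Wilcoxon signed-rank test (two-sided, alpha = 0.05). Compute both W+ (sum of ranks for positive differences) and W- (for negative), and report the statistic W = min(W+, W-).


Step 1: Drop any zero differences (none here) and take |d_i|.
|d| = [4, 7, 1, 7, 7, 7, 8, 4]
Step 2: Midrank |d_i| (ties get averaged ranks).
ranks: |4|->2.5, |7|->5.5, |1|->1, |7|->5.5, |7|->5.5, |7|->5.5, |8|->8, |4|->2.5
Step 3: Attach original signs; sum ranks with positive sign and with negative sign.
W+ = 2.5 + 5.5 + 1 + 5.5 = 14.5
W- = 5.5 + 5.5 + 8 + 2.5 = 21.5
(Check: W+ + W- = 36 should equal n(n+1)/2 = 36.)
Step 4: Test statistic W = min(W+, W-) = 14.5.
Step 5: Ties in |d|, so use the tie-corrected normal approximation.
        E[W] = n(n+1)/4 = 8*9/4 = 18.
        Tie groups: |d|=4 (t=2), |d|=7 (t=4); sum(t^3 - t) = 66.
        Var[W] = n(n+1)(2n+1)/24 - sum(t^3-t)/48 = 1224/24 - 66/48 = 49.625.
        z = (W - E[W]) / sqrt(Var[W]) = (14.5 - 18) / 7.0445 = -0.4968.
        Two-sided p = 2*Phi(z) = 0.619301.
Step 6: alpha = 0.05. fail to reject H0.

W+ = 14.5, W- = 21.5, W = min = 14.5, p = 0.619301, fail to reject H0.


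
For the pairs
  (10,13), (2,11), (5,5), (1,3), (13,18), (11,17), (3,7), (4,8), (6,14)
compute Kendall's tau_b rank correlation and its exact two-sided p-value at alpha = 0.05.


Step 1: Enumerate the 36 unordered pairs (i,j) with i<j and classify each by sign(x_j-x_i) * sign(y_j-y_i).
  (1,2):dx=-8,dy=-2->C; (1,3):dx=-5,dy=-8->C; (1,4):dx=-9,dy=-10->C; (1,5):dx=+3,dy=+5->C
  (1,6):dx=+1,dy=+4->C; (1,7):dx=-7,dy=-6->C; (1,8):dx=-6,dy=-5->C; (1,9):dx=-4,dy=+1->D
  (2,3):dx=+3,dy=-6->D; (2,4):dx=-1,dy=-8->C; (2,5):dx=+11,dy=+7->C; (2,6):dx=+9,dy=+6->C
  (2,7):dx=+1,dy=-4->D; (2,8):dx=+2,dy=-3->D; (2,9):dx=+4,dy=+3->C; (3,4):dx=-4,dy=-2->C
  (3,5):dx=+8,dy=+13->C; (3,6):dx=+6,dy=+12->C; (3,7):dx=-2,dy=+2->D; (3,8):dx=-1,dy=+3->D
  (3,9):dx=+1,dy=+9->C; (4,5):dx=+12,dy=+15->C; (4,6):dx=+10,dy=+14->C; (4,7):dx=+2,dy=+4->C
  (4,8):dx=+3,dy=+5->C; (4,9):dx=+5,dy=+11->C; (5,6):dx=-2,dy=-1->C; (5,7):dx=-10,dy=-11->C
  (5,8):dx=-9,dy=-10->C; (5,9):dx=-7,dy=-4->C; (6,7):dx=-8,dy=-10->C; (6,8):dx=-7,dy=-9->C
  (6,9):dx=-5,dy=-3->C; (7,8):dx=+1,dy=+1->C; (7,9):dx=+3,dy=+7->C; (8,9):dx=+2,dy=+6->C
Step 2: C = 30, D = 6, total pairs = 36.
Step 3: tau = (C - D)/(n(n-1)/2) = (30 - 6)/36 = 0.666667.
Step 4: Exact two-sided p-value (enumerate n! = 362880 permutations of y under H0): p = 0.012665.
Step 5: alpha = 0.05. reject H0.

tau_b = 0.6667 (C=30, D=6), p = 0.012665, reject H0.


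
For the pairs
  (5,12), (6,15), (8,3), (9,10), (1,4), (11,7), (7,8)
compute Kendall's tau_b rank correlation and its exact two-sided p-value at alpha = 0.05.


Step 1: Enumerate the 21 unordered pairs (i,j) with i<j and classify each by sign(x_j-x_i) * sign(y_j-y_i).
  (1,2):dx=+1,dy=+3->C; (1,3):dx=+3,dy=-9->D; (1,4):dx=+4,dy=-2->D; (1,5):dx=-4,dy=-8->C
  (1,6):dx=+6,dy=-5->D; (1,7):dx=+2,dy=-4->D; (2,3):dx=+2,dy=-12->D; (2,4):dx=+3,dy=-5->D
  (2,5):dx=-5,dy=-11->C; (2,6):dx=+5,dy=-8->D; (2,7):dx=+1,dy=-7->D; (3,4):dx=+1,dy=+7->C
  (3,5):dx=-7,dy=+1->D; (3,6):dx=+3,dy=+4->C; (3,7):dx=-1,dy=+5->D; (4,5):dx=-8,dy=-6->C
  (4,6):dx=+2,dy=-3->D; (4,7):dx=-2,dy=-2->C; (5,6):dx=+10,dy=+3->C; (5,7):dx=+6,dy=+4->C
  (6,7):dx=-4,dy=+1->D
Step 2: C = 9, D = 12, total pairs = 21.
Step 3: tau = (C - D)/(n(n-1)/2) = (9 - 12)/21 = -0.142857.
Step 4: Exact two-sided p-value (enumerate n! = 5040 permutations of y under H0): p = 0.772619.
Step 5: alpha = 0.05. fail to reject H0.

tau_b = -0.1429 (C=9, D=12), p = 0.772619, fail to reject H0.


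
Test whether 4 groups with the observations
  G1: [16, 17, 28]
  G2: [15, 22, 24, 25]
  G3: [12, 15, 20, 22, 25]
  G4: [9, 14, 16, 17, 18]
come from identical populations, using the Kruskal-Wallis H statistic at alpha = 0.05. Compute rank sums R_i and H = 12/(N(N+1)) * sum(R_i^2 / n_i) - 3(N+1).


Step 1: Combine all N = 17 observations and assign midranks.
sorted (value, group, rank): (9,G4,1), (12,G3,2), (14,G4,3), (15,G2,4.5), (15,G3,4.5), (16,G1,6.5), (16,G4,6.5), (17,G1,8.5), (17,G4,8.5), (18,G4,10), (20,G3,11), (22,G2,12.5), (22,G3,12.5), (24,G2,14), (25,G2,15.5), (25,G3,15.5), (28,G1,17)
Step 2: Sum ranks within each group.
R_1 = 32 (n_1 = 3)
R_2 = 46.5 (n_2 = 4)
R_3 = 45.5 (n_3 = 5)
R_4 = 29 (n_4 = 5)
Step 3: H = 12/(N(N+1)) * sum(R_i^2/n_i) - 3(N+1)
     = 12/(17*18) * (32^2/3 + 46.5^2/4 + 45.5^2/5 + 29^2/5) - 3*18
     = 0.039216 * 1464.15 - 54
     = 3.417484.
Step 4: Ties present; correction factor C = 1 - 30/(17^3 - 17) = 0.993873. Corrected H = 3.417484 / 0.993873 = 3.438553.
Step 5: Under H0, H ~ chi^2(3); p-value = 0.328819.
Step 6: alpha = 0.05. fail to reject H0.

H = 3.4386, df = 3, p = 0.328819, fail to reject H0.


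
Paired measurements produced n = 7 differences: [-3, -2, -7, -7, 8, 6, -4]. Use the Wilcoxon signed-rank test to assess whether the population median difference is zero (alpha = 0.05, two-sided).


Step 1: Drop any zero differences (none here) and take |d_i|.
|d| = [3, 2, 7, 7, 8, 6, 4]
Step 2: Midrank |d_i| (ties get averaged ranks).
ranks: |3|->2, |2|->1, |7|->5.5, |7|->5.5, |8|->7, |6|->4, |4|->3
Step 3: Attach original signs; sum ranks with positive sign and with negative sign.
W+ = 7 + 4 = 11
W- = 2 + 1 + 5.5 + 5.5 + 3 = 17
(Check: W+ + W- = 28 should equal n(n+1)/2 = 28.)
Step 4: Test statistic W = min(W+, W-) = 11.
Step 5: Ties in |d|, so use the tie-corrected normal approximation.
        E[W] = n(n+1)/4 = 7*8/4 = 14.
        Tie groups: |d|=7 (t=2); sum(t^3 - t) = 6.
        Var[W] = n(n+1)(2n+1)/24 - sum(t^3-t)/48 = 840/24 - 6/48 = 34.875.
        z = (W - E[W]) / sqrt(Var[W]) = (11 - 14) / 5.9055 = -0.5080.
        Two-sided p = 2*Phi(z) = 0.611453.
Step 6: alpha = 0.05. fail to reject H0.

W+ = 11, W- = 17, W = min = 11, p = 0.611453, fail to reject H0.


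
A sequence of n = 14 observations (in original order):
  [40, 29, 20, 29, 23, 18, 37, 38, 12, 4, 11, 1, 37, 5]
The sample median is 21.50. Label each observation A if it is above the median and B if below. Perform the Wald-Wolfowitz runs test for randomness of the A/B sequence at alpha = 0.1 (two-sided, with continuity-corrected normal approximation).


Step 1: Compute median = 21.50; label A = above, B = below.
Labels in order: AABAABAABBBBAB  (n_A = 7, n_B = 7)
Step 2: Count runs R = 8.
Step 3: Under H0 (random ordering), E[R] = 2*n_A*n_B/(n_A+n_B) + 1 = 2*7*7/14 + 1 = 8.0000.
        Var[R] = 2*n_A*n_B*(2*n_A*n_B - n_A - n_B) / ((n_A+n_B)^2 * (n_A+n_B-1)) = 8232/2548 = 3.2308.
        SD[R] = 1.7974.
Step 4: R = E[R], so z = 0 with no continuity correction.
Step 5: Two-sided p-value via normal approximation = 2*(1 - Phi(|z|)) = 1.000000.
Step 6: alpha = 0.1. fail to reject H0.

R = 8, z = 0.0000, p = 1.000000, fail to reject H0.


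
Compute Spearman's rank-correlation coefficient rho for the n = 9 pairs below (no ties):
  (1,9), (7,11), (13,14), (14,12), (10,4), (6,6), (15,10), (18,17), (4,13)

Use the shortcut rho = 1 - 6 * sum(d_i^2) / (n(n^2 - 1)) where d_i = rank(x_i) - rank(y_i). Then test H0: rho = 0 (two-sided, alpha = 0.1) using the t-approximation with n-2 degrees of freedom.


Step 1: Rank x and y separately (midranks; no ties here).
rank(x): 1->1, 7->4, 13->6, 14->7, 10->5, 6->3, 15->8, 18->9, 4->2
rank(y): 9->3, 11->5, 14->8, 12->6, 4->1, 6->2, 10->4, 17->9, 13->7
Step 2: d_i = R_x(i) - R_y(i); compute d_i^2.
  (1-3)^2=4, (4-5)^2=1, (6-8)^2=4, (7-6)^2=1, (5-1)^2=16, (3-2)^2=1, (8-4)^2=16, (9-9)^2=0, (2-7)^2=25
sum(d^2) = 68.
Step 3: rho = 1 - 6*68 / (9*(9^2 - 1)) = 1 - 408/720 = 0.433333.
Step 4: Under H0, t = rho * sqrt((n-2)/(1-rho^2)) = 1.2721 ~ t(7).
Step 5: Two-sided p-value from the t-distribution with 7 df = 0.243952.
Step 6: alpha = 0.1. fail to reject H0.

rho = 0.4333, p = 0.243952, fail to reject H0 at alpha = 0.1.


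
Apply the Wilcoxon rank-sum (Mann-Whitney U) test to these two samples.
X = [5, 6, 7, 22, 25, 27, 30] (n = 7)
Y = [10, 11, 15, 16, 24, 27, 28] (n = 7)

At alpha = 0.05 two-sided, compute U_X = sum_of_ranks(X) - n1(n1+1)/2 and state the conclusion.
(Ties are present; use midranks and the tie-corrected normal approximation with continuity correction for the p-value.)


Step 1: Combine and sort all 14 observations; assign midranks.
sorted (value, group): (5,X), (6,X), (7,X), (10,Y), (11,Y), (15,Y), (16,Y), (22,X), (24,Y), (25,X), (27,X), (27,Y), (28,Y), (30,X)
ranks: 5->1, 6->2, 7->3, 10->4, 11->5, 15->6, 16->7, 22->8, 24->9, 25->10, 27->11.5, 27->11.5, 28->13, 30->14
Step 2: Rank sum for X: R1 = 1 + 2 + 3 + 8 + 10 + 11.5 + 14 = 49.5.
Step 3: U_X = R1 - n1(n1+1)/2 = 49.5 - 7*8/2 = 49.5 - 28 = 21.5.
       U_Y = n1*n2 - U_X = 49 - 21.5 = 27.5.
Step 4: Ties are present, so use the tie-corrected normal approximation (with continuity correction) for the p-value.
Step 5: p-value = 0.749128; compare to alpha = 0.05. fail to reject H0.

U_X = 21.5, p = 0.749128, fail to reject H0 at alpha = 0.05.


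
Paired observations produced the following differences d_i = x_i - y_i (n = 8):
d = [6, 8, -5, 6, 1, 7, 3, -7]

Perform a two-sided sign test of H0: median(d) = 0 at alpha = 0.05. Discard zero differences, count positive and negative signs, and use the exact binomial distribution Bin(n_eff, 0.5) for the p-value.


Step 1: Discard zero differences. Original n = 8; n_eff = number of nonzero differences = 8.
Nonzero differences (with sign): +6, +8, -5, +6, +1, +7, +3, -7
Step 2: Count signs: positive = 6, negative = 2.
Step 3: Under H0: P(positive) = 0.5, so the number of positives S ~ Bin(8, 0.5).
Step 4: Two-sided exact p-value = sum of Bin(8,0.5) probabilities at or below the observed probability = 0.289062.
Step 5: alpha = 0.05. fail to reject H0.

n_eff = 8, pos = 6, neg = 2, p = 0.289062, fail to reject H0.


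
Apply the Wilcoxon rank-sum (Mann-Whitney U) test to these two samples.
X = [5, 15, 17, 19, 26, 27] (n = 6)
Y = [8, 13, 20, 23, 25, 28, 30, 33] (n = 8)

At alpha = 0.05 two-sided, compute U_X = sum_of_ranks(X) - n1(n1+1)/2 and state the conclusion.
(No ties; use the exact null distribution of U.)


Step 1: Combine and sort all 14 observations; assign midranks.
sorted (value, group): (5,X), (8,Y), (13,Y), (15,X), (17,X), (19,X), (20,Y), (23,Y), (25,Y), (26,X), (27,X), (28,Y), (30,Y), (33,Y)
ranks: 5->1, 8->2, 13->3, 15->4, 17->5, 19->6, 20->7, 23->8, 25->9, 26->10, 27->11, 28->12, 30->13, 33->14
Step 2: Rank sum for X: R1 = 1 + 4 + 5 + 6 + 10 + 11 = 37.
Step 3: U_X = R1 - n1(n1+1)/2 = 37 - 6*7/2 = 37 - 21 = 16.
       U_Y = n1*n2 - U_X = 48 - 16 = 32.
Step 4: No ties, so the exact null distribution of U (based on enumerating the C(14,6) = 3003 equally likely rank assignments) gives the two-sided p-value.
Step 5: p-value = 0.344988; compare to alpha = 0.05. fail to reject H0.

U_X = 16, p = 0.344988, fail to reject H0 at alpha = 0.05.


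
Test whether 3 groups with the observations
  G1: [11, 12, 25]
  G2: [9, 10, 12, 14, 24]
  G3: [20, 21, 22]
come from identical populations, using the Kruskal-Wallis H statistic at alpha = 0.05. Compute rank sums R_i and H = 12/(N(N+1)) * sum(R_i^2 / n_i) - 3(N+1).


Step 1: Combine all N = 11 observations and assign midranks.
sorted (value, group, rank): (9,G2,1), (10,G2,2), (11,G1,3), (12,G1,4.5), (12,G2,4.5), (14,G2,6), (20,G3,7), (21,G3,8), (22,G3,9), (24,G2,10), (25,G1,11)
Step 2: Sum ranks within each group.
R_1 = 18.5 (n_1 = 3)
R_2 = 23.5 (n_2 = 5)
R_3 = 24 (n_3 = 3)
Step 3: H = 12/(N(N+1)) * sum(R_i^2/n_i) - 3(N+1)
     = 12/(11*12) * (18.5^2/3 + 23.5^2/5 + 24^2/3) - 3*12
     = 0.090909 * 416.533 - 36
     = 1.866667.
Step 4: Ties present; correction factor C = 1 - 6/(11^3 - 11) = 0.995455. Corrected H = 1.866667 / 0.995455 = 1.875190.
Step 5: Under H0, H ~ chi^2(2); p-value = 0.391568.
Step 6: alpha = 0.05. fail to reject H0.

H = 1.8752, df = 2, p = 0.391568, fail to reject H0.


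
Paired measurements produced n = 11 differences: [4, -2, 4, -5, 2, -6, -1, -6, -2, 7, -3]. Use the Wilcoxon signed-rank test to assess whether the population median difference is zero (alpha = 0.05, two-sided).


Step 1: Drop any zero differences (none here) and take |d_i|.
|d| = [4, 2, 4, 5, 2, 6, 1, 6, 2, 7, 3]
Step 2: Midrank |d_i| (ties get averaged ranks).
ranks: |4|->6.5, |2|->3, |4|->6.5, |5|->8, |2|->3, |6|->9.5, |1|->1, |6|->9.5, |2|->3, |7|->11, |3|->5
Step 3: Attach original signs; sum ranks with positive sign and with negative sign.
W+ = 6.5 + 6.5 + 3 + 11 = 27
W- = 3 + 8 + 9.5 + 1 + 9.5 + 3 + 5 = 39
(Check: W+ + W- = 66 should equal n(n+1)/2 = 66.)
Step 4: Test statistic W = min(W+, W-) = 27.
Step 5: Ties in |d|, so use the tie-corrected normal approximation.
        E[W] = n(n+1)/4 = 11*12/4 = 33.
        Tie groups: |d|=2 (t=3), |d|=4 (t=2), |d|=6 (t=2); sum(t^3 - t) = 36.
        Var[W] = n(n+1)(2n+1)/24 - sum(t^3-t)/48 = 3036/24 - 36/48 = 125.75.
        z = (W - E[W]) / sqrt(Var[W]) = (27 - 33) / 11.2138 = -0.5351.
        Two-sided p = 2*Phi(z) = 0.592613.
Step 6: alpha = 0.05. fail to reject H0.

W+ = 27, W- = 39, W = min = 27, p = 0.592613, fail to reject H0.


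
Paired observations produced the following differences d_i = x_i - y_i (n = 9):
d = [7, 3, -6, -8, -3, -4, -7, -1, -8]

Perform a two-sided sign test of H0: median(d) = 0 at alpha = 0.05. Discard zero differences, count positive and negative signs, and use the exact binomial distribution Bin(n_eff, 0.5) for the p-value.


Step 1: Discard zero differences. Original n = 9; n_eff = number of nonzero differences = 9.
Nonzero differences (with sign): +7, +3, -6, -8, -3, -4, -7, -1, -8
Step 2: Count signs: positive = 2, negative = 7.
Step 3: Under H0: P(positive) = 0.5, so the number of positives S ~ Bin(9, 0.5).
Step 4: Two-sided exact p-value = sum of Bin(9,0.5) probabilities at or below the observed probability = 0.179688.
Step 5: alpha = 0.05. fail to reject H0.

n_eff = 9, pos = 2, neg = 7, p = 0.179688, fail to reject H0.


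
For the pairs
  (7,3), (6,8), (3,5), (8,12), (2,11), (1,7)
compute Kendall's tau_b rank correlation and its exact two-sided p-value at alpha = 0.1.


Step 1: Enumerate the 15 unordered pairs (i,j) with i<j and classify each by sign(x_j-x_i) * sign(y_j-y_i).
  (1,2):dx=-1,dy=+5->D; (1,3):dx=-4,dy=+2->D; (1,4):dx=+1,dy=+9->C; (1,5):dx=-5,dy=+8->D
  (1,6):dx=-6,dy=+4->D; (2,3):dx=-3,dy=-3->C; (2,4):dx=+2,dy=+4->C; (2,5):dx=-4,dy=+3->D
  (2,6):dx=-5,dy=-1->C; (3,4):dx=+5,dy=+7->C; (3,5):dx=-1,dy=+6->D; (3,6):dx=-2,dy=+2->D
  (4,5):dx=-6,dy=-1->C; (4,6):dx=-7,dy=-5->C; (5,6):dx=-1,dy=-4->C
Step 2: C = 8, D = 7, total pairs = 15.
Step 3: tau = (C - D)/(n(n-1)/2) = (8 - 7)/15 = 0.066667.
Step 4: Exact two-sided p-value (enumerate n! = 720 permutations of y under H0): p = 1.000000.
Step 5: alpha = 0.1. fail to reject H0.

tau_b = 0.0667 (C=8, D=7), p = 1.000000, fail to reject H0.


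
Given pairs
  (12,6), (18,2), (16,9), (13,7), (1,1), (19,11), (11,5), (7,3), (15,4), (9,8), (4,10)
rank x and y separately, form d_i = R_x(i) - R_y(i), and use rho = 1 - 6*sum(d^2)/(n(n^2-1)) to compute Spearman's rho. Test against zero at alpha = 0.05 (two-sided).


Step 1: Rank x and y separately (midranks; no ties here).
rank(x): 12->6, 18->10, 16->9, 13->7, 1->1, 19->11, 11->5, 7->3, 15->8, 9->4, 4->2
rank(y): 6->6, 2->2, 9->9, 7->7, 1->1, 11->11, 5->5, 3->3, 4->4, 8->8, 10->10
Step 2: d_i = R_x(i) - R_y(i); compute d_i^2.
  (6-6)^2=0, (10-2)^2=64, (9-9)^2=0, (7-7)^2=0, (1-1)^2=0, (11-11)^2=0, (5-5)^2=0, (3-3)^2=0, (8-4)^2=16, (4-8)^2=16, (2-10)^2=64
sum(d^2) = 160.
Step 3: rho = 1 - 6*160 / (11*(11^2 - 1)) = 1 - 960/1320 = 0.272727.
Step 4: Under H0, t = rho * sqrt((n-2)/(1-rho^2)) = 0.8504 ~ t(9).
Step 5: Two-sided p-value from the t-distribution with 9 df = 0.417141.
Step 6: alpha = 0.05. fail to reject H0.

rho = 0.2727, p = 0.417141, fail to reject H0 at alpha = 0.05.


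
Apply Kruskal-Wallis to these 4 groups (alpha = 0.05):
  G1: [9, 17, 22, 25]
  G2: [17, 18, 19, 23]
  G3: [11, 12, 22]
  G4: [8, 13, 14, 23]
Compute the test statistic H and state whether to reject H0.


Step 1: Combine all N = 15 observations and assign midranks.
sorted (value, group, rank): (8,G4,1), (9,G1,2), (11,G3,3), (12,G3,4), (13,G4,5), (14,G4,6), (17,G1,7.5), (17,G2,7.5), (18,G2,9), (19,G2,10), (22,G1,11.5), (22,G3,11.5), (23,G2,13.5), (23,G4,13.5), (25,G1,15)
Step 2: Sum ranks within each group.
R_1 = 36 (n_1 = 4)
R_2 = 40 (n_2 = 4)
R_3 = 18.5 (n_3 = 3)
R_4 = 25.5 (n_4 = 4)
Step 3: H = 12/(N(N+1)) * sum(R_i^2/n_i) - 3(N+1)
     = 12/(15*16) * (36^2/4 + 40^2/4 + 18.5^2/3 + 25.5^2/4) - 3*16
     = 0.050000 * 1000.65 - 48
     = 2.032292.
Step 4: Ties present; correction factor C = 1 - 18/(15^3 - 15) = 0.994643. Corrected H = 2.032292 / 0.994643 = 2.043238.
Step 5: Under H0, H ~ chi^2(3); p-value = 0.563481.
Step 6: alpha = 0.05. fail to reject H0.

H = 2.0432, df = 3, p = 0.563481, fail to reject H0.
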